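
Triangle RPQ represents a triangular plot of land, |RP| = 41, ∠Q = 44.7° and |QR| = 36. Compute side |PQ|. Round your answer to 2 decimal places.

57.83

Law of sines: sin P = |QR|·sin Q/|RP| ≈ 0.61761.
Since |RP| ≥ |QR|, only the acute value applies: ∠P ≈ 38.14°.
Then ∠R = 180° − ∠Q − ∠P ≈ 97.16°.
Law of sines gives |PQ| = |RP|·sin R/sin Q ≈ 57.834.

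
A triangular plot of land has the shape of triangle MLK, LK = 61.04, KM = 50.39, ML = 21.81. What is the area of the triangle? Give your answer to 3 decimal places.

Semiperimeter s = (61.04 + 50.39 + 21.81)/2 = 66.62.
Heron's formula: area = √(66.62·5.58·16.23·44.81) ≈ 519.96.

519.955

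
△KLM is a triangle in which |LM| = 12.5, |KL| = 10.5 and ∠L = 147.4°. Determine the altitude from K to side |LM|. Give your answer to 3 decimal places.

h_K ≈ 5.657

By the law of cosines, |MK|² = |KL|² + |LM|² − 2·|KL|·|LM|·cos L = 487.64, so |MK| ≈ 22.083.
Area = ½·|KL|·|LM|·sin L ≈ 35.357.
The altitude from K has length 2·area/|LM| ≈ 5.6571.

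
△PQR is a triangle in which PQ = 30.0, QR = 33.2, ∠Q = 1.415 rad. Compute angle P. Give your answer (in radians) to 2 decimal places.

0.92

By the law of cosines, RP² = PQ² + QR² − 2·PQ·QR·cos Q = 1693.1, so RP ≈ 41.148.
Law of cosines again: cos P = (RP² + PQ² − QR²)/(2·RP·PQ) ≈ 0.60388, so ∠P ≈ 0.922 rad.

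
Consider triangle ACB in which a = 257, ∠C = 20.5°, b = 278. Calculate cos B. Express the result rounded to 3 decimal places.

By the law of cosines, c² = b² + a² − 2·b·a·cos C = 9490, so c ≈ 97.417.
Law of cosines again: cos B = (a² + c² − b²)/(2·a·c) ≈ -0.03485, so ∠B ≈ 92.00°.

cos B ≈ -0.035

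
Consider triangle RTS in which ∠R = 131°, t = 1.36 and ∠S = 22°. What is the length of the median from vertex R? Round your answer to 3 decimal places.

m_R ≈ 0.526

The third angle is ∠T = 180° − ∠S − ∠R = 27.00°.
Law of sines: r = t·sin R/sin T ≈ 2.2609.
Law of sines: s = t·sin S/sin T ≈ 1.1222.
Median from R: ½√(2·t² + 2·s² − r²) ≈ 0.52592.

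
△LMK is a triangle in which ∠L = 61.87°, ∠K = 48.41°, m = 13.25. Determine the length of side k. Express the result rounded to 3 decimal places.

The third angle is ∠M = 180° − ∠K − ∠L = 69.72°.
Law of sines: k = m·sin K/sin M ≈ 10.565.

10.565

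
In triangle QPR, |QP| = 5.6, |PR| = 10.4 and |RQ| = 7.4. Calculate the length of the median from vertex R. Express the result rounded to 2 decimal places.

Median from R: ½√(2·|PR|² + 2·|RQ|² − |QP|²) ≈ 8.5802.

8.58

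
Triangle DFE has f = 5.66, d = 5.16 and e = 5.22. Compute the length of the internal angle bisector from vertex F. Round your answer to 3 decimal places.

4.350

By the law of cosines, cos F = (e² + d² − f²) / (2·e·d) ≈ 0.40539, so ∠F ≈ 66.08°.
The bisector from F has length 2·e·d·cos(∠F/2)/(e+d) ≈ 4.3505.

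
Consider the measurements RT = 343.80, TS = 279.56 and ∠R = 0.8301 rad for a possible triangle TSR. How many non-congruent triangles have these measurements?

2

RT·sin R = 343.80·sin(0.8301 rad) ≈ 253.7.
Since RT sin R < TS < RT (253.7 < 279.56 < 343.80), two triangles exist.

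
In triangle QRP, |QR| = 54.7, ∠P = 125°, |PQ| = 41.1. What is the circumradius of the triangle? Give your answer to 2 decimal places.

Law of sines: sin R = |PQ|·sin P/|QR| ≈ 0.61549.
Since |QR| ≥ |PQ|, only the acute value applies: ∠R ≈ 37.99°.
Then ∠Q = 180° − ∠P − ∠R ≈ 17.01°.
Law of sines gives |RP| = |QR|·sin Q/sin P ≈ 19.538.
Circumradius = |QR|/(2 sin P) ≈ 33.388.

33.39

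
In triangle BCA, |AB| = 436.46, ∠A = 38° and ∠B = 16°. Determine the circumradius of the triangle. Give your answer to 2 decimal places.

R ≈ 269.75

The third angle is ∠C = 180° − ∠A − ∠B = 126.00°.
Law of sines: |CA| = |AB|·sin B/sin C ≈ 148.7.
Law of sines: |BC| = |AB|·sin A/sin C ≈ 332.15.
Circumradius = |AB|/(2 sin C) ≈ 269.75.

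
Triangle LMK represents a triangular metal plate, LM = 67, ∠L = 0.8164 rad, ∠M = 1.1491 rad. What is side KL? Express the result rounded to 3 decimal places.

The third angle is ∠K = π − ∠L − ∠M = 1.1761 rad.
Law of sines: KL = LM·sin M/sin K ≈ 66.222.

66.222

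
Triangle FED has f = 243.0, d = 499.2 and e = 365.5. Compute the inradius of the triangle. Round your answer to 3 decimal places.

r ≈ 76.008

Semiperimeter s = (243 + 365.5 + 499.2)/2 = 553.85.
Heron's formula: area = √(553.85·310.85·188.35·54.65) ≈ 42097.
Inradius = area/s = 42097/553.85 ≈ 76.008.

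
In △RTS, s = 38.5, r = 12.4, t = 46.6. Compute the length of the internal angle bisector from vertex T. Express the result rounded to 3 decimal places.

By the law of cosines, cos T = (s² + r² − t²) / (2·s·r) ≈ -0.56090, so ∠T ≈ 124.12°.
The bisector from T has length 2·s·r·cos(∠T/2)/(s+r) ≈ 8.7894.

t_T ≈ 8.789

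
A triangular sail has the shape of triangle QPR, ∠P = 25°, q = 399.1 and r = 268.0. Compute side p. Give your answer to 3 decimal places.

By the law of cosines, p² = r² + q² − 2·r·q·cos P = 37230, so p ≈ 192.95.

192.950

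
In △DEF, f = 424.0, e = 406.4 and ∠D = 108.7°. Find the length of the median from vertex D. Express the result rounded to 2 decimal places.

m_D ≈ 242.10

By the law of cosines, d² = e² + f² − 2·e·f·cos D = 4.5543e+05, so d ≈ 674.85.
Median from D: ½√(2·e² + 2·f² − d²) ≈ 242.1.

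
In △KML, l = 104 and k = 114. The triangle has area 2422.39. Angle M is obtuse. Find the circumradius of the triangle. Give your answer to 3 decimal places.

From area = ½·l·k·sin M, we get sin M = 2·area/(l·k) ≈ 0.40864.
Taking the obtuse solution, ∠M ≈ 155.88°.
Law of cosines then gives m ≈ 213.2.
Circumradius = m/(2 sin M) ≈ 260.87.

260.867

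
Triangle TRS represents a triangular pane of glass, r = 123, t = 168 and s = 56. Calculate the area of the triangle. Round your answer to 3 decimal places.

2379.555

Semiperimeter p = (168 + 123 + 56)/2 = 173.5.
Heron's formula: area = √(173.5·5.5·50.5·117.5) ≈ 2379.6.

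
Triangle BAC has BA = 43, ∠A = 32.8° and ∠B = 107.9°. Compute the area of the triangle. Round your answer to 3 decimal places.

The third angle is ∠C = 180° − ∠B − ∠A = 39.30°.
Law of sines: AC = BA·sin B/sin C ≈ 64.603.
Law of sines: CB = BA·sin A/sin C ≈ 36.776.
Area = ½·BA·AC·sin A ≈ 752.42.

752.418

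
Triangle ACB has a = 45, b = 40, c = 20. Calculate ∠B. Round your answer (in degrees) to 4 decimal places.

∠B ≈ 62.7204°

By the law of cosines, cos B = (a² + c² − b²) / (2·a·c) ≈ 0.45833, so ∠B ≈ 62.72°.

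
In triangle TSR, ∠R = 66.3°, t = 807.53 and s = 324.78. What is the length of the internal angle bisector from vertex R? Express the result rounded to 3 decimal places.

By the law of cosines, r² = t² + s² − 2·t·s·cos R = 5.4675e+05, so r ≈ 739.43.
The bisector from R has length 2·t·s·cos(∠R/2)/(t+s) ≈ 387.85.

387.850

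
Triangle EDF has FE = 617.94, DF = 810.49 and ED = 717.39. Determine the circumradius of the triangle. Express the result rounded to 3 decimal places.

By the law of cosines, cos E = (FE² + ED² − DF²) / (2·FE·ED) ≈ 0.27025, so ∠E ≈ 74.32°.
Circumradius = DF/(2 sin E) ≈ 420.91.

R ≈ 420.907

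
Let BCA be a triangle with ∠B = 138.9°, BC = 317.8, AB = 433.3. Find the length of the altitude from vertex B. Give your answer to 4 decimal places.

By the law of cosines, CA² = AB² + BC² − 2·AB·BC·cos B = 4.9628e+05, so CA ≈ 704.47.
Area = ½·AB·BC·sin B ≈ 45261.
The altitude from B has length 2·area/CA ≈ 128.5.

h_B ≈ 128.4967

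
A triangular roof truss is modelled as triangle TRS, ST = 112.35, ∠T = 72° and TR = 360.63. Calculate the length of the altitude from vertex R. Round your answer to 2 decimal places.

By the law of cosines, RS² = ST² + TR² − 2·ST·TR·cos T = 1.1764e+05, so RS ≈ 342.98.
Area = ½·ST·TR·sin T ≈ 19267.
The altitude from R has length 2·area/ST ≈ 342.98.

342.98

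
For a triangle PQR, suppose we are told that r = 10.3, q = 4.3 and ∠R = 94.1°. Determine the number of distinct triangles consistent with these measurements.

q·sin R = 4.3·sin(94.1°) ≈ 4.289.
Since ∠R is not acute, a triangle exists only if r > q; here r > q, so there is exactly one triangle.

1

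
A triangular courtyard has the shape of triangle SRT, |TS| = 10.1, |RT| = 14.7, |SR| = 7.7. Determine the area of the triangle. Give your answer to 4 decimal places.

Semiperimeter s = (14.7 + 10.1 + 7.7)/2 = 16.25.
Heron's formula: area = √(16.25·1.55·6.15·8.55) ≈ 36.393.

area ≈ 36.3926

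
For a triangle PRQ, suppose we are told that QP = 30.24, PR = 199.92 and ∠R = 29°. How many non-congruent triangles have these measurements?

PR·sin R = 199.92·sin(29°) ≈ 96.92.
Since QP = 30.24 < 96.92 = PR sin R, no triangle exists.

0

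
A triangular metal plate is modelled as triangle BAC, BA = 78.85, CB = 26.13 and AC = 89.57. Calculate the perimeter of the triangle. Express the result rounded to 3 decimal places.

194.550

Perimeter = 89.57 + 26.13 + 78.85 = 194.55.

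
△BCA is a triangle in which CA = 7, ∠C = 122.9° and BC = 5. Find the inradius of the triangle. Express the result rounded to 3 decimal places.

1.301

By the law of cosines, AB² = BC² + CA² − 2·BC·CA·cos C = 112.02, so AB ≈ 10.584.
Area = ½·BC·CA·sin C ≈ 14.693.
Semiperimeter s = (7+10.584+5)/2 = 11.292.
Inradius = area/s = 14.693/11.292 ≈ 1.3012.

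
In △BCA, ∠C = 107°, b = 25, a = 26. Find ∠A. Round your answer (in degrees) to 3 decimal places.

37.331

By the law of cosines, c² = a² + b² − 2·a·b·cos C = 1681.1, so c ≈ 41.001.
Law of cosines again: cos A = (b² + c² − a²)/(2·b·c) ≈ 0.79514, so ∠A ≈ 37.33°.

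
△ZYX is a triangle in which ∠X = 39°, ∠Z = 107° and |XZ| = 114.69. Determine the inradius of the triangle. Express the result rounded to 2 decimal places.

The third angle is ∠Y = 180° − ∠X − ∠Z = 34.00°.
Law of sines: |YX| = |XZ|·sin Z/sin Y ≈ 196.14.
Law of sines: |ZY| = |XZ|·sin X/sin Y ≈ 129.07.
Area = ½·|XZ|·|YX|·sin X ≈ 7078.3.
Semiperimeter s = (196.14+114.69+129.07)/2 = 219.95.
Inradius = area/s = 7078.3/219.95 ≈ 32.181.

r ≈ 32.18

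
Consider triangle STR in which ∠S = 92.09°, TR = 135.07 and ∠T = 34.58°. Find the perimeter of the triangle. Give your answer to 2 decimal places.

The third angle is ∠R = 180° − ∠S − ∠T = 53.33°.
Law of sines: RS = TR·sin T/sin S ≈ 76.711.
Law of sines: ST = TR·sin R/sin S ≈ 108.41.
Semiperimeter s = (135.07+76.711+108.41)/2 = 160.1.
Perimeter = 135.07 + 76.711 + 108.41 = 320.19.

perimeter ≈ 320.19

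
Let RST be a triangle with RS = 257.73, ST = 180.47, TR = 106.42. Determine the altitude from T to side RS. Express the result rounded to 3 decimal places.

60.353

Semiperimeter s = (180.47 + 106.42 + 257.73)/2 = 272.31.
Heron's formula: area = √(272.31·91.84·165.89·14.58) ≈ 7777.4.
The altitude from T has length 2·area/RS ≈ 60.353.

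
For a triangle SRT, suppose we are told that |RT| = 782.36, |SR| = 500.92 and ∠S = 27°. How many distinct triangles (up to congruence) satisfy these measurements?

1

|SR|·sin S = 500.92·sin(27°) ≈ 227.4.
Since |RT| ≥ |SR|, exactly one triangle exists.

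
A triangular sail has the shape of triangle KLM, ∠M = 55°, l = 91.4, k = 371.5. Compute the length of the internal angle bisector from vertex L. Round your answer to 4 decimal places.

By the law of cosines, m² = k² + l² − 2·k·l·cos M = 1.0741e+05, so m ≈ 327.74.
Law of cosines again: cos L = (m² + k² − l²)/(2·m·k) ≈ 0.97356, so ∠L ≈ 13.21°.
The bisector from L has length 2·m·k·cos(∠L/2)/(m+k) ≈ 345.94.

345.9417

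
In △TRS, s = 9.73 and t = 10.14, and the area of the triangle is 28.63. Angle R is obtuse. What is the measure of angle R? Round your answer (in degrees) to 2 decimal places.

From area = ½·s·t·sin R, we get sin R = 2·area/(s·t) ≈ 0.58036.
Taking the obtuse solution, ∠R ≈ 144.52°.

144.52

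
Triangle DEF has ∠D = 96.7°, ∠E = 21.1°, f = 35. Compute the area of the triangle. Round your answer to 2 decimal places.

The third angle is ∠F = 180° − ∠D − ∠E = 62.20°.
Law of sines: d = f·sin D/sin F ≈ 39.297.
Law of sines: e = f·sin E/sin F ≈ 14.244.
Area = ½·f·d·sin E ≈ 247.57.

area ≈ 247.57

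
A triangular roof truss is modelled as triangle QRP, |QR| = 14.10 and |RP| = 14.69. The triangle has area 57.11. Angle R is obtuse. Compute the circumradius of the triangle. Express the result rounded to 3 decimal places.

24.999

From area = ½·|QR|·|RP|·sin R, we get sin R = 2·area/(|QR|·|RP|) ≈ 0.55144.
Taking the obtuse solution, ∠R ≈ 146.53°.
Law of cosines then gives |PQ| ≈ 27.571.
Circumradius = |PQ|/(2 sin R) ≈ 24.999.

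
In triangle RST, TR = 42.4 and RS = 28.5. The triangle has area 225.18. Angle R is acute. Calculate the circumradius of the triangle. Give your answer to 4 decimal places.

From area = ½·TR·RS·sin R, we get sin R = 2·area/(TR·RS) ≈ 0.37269.
Taking the acute solution, ∠R ≈ 21.88°.
Law of cosines then gives ST ≈ 19.166.
Circumradius = ST/(2 sin R) ≈ 25.713.

25.7127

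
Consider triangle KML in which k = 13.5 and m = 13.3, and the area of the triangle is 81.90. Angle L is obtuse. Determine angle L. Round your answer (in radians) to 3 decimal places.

From area = ½·k·m·sin L, we get sin L = 2·area/(k·m) ≈ 0.91228.
Taking the obtuse solution, ∠L ≈ 1.993 rad.

1.993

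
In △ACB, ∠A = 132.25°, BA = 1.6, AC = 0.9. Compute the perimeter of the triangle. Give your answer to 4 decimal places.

By the law of cosines, CB² = BA² + AC² − 2·BA·AC·cos A = 5.3064, so CB ≈ 2.3036.
Semiperimeter s = (2.3036+1.6+0.9)/2 = 2.4018.
Perimeter = 2.3036 + 1.6 + 0.9 = 4.8036.

4.8036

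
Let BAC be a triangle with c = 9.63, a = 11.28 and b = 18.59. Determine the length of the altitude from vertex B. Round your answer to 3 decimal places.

h_B ≈ 4.768

Semiperimeter s = (18.59 + 11.28 + 9.63)/2 = 19.75.
Heron's formula: area = √(19.75·1.16·8.47·10.12) ≈ 44.314.
The altitude from B has length 2·area/b ≈ 4.7675.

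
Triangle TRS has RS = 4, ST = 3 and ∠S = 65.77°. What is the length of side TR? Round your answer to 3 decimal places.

By the law of cosines, TR² = RS² + ST² − 2·RS·ST·cos S = 15.15, so TR ≈ 3.8923.

3.892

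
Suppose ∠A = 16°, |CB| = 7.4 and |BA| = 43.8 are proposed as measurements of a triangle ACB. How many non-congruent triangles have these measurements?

|BA|·sin A = 43.8·sin(16°) ≈ 12.07.
Since |CB| = 7.4 < 12.07 = |BA| sin A, no triangle exists.

0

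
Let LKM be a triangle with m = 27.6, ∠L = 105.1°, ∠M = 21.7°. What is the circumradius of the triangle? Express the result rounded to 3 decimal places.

The third angle is ∠K = 180° − ∠M − ∠L = 53.20°.
Law of sines: l = m·sin L/sin M ≈ 72.068.
Law of sines: k = m·sin K/sin M ≈ 59.771.
Circumradius = m/(2 sin M) ≈ 37.323.

37.323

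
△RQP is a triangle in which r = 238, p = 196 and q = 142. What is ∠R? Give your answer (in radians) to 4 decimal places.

By the law of cosines, cos R = (q² + p² − r²) / (2·q·p) ≈ 0.03478, so ∠R ≈ 1.536 rad.

∠R ≈ 1.5360 rad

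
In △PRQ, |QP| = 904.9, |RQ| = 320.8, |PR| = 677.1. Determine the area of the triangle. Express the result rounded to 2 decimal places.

87477.82

Semiperimeter s = (320.8 + 904.9 + 677.1)/2 = 951.4.
Heron's formula: area = √(951.4·630.6·46.5·274.3) ≈ 87478.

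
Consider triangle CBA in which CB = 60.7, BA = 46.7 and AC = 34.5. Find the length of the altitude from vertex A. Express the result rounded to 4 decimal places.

Semiperimeter s = (46.7 + 34.5 + 60.7)/2 = 70.95.
Heron's formula: area = √(70.95·24.25·36.45·10.25) ≈ 801.76.
The altitude from A has length 2·area/CB ≈ 26.417.

26.4170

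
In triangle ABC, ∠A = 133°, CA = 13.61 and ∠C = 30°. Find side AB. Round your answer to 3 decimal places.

The third angle is ∠B = 180° − ∠C − ∠A = 17.00°.
Law of sines: AB = CA·sin C/sin B ≈ 23.275.

23.275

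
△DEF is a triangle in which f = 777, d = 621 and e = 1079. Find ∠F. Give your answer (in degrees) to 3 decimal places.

∠F ≈ 45.088°

By the law of cosines, cos F = (d² + e² − f²) / (2·d·e) ≈ 0.70602, so ∠F ≈ 45.09°.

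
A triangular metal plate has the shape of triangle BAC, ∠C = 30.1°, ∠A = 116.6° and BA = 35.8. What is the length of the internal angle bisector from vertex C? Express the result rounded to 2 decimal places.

t_C ≈ 46.90

The third angle is ∠B = 180° − ∠A − ∠C = 33.30°.
Law of sines: AC = BA·sin B/sin C ≈ 39.192.
Law of sines: CB = BA·sin A/sin C ≈ 63.829.
The bisector from C has length 2·AC·CB·cos(∠C/2)/(AC+CB) ≈ 46.898.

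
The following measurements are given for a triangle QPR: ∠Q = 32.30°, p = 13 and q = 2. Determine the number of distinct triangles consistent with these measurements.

0

p·sin Q = 13·sin(32.30°) ≈ 6.947.
Since q = 2 < 6.947 = p sin Q, no triangle exists.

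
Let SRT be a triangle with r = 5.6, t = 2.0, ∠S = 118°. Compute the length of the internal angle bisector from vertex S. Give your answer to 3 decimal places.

1.518

By the law of cosines, s² = r² + t² − 2·r·t·cos S = 45.876, so s ≈ 6.7732.
The bisector from S has length 2·r·t·cos(∠S/2)/(r+t) ≈ 1.518.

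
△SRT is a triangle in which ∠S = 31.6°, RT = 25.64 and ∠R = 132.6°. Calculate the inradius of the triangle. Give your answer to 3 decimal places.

The third angle is ∠T = 180° − ∠S − ∠R = 15.80°.
Law of sines: TS = RT·sin R/sin S ≈ 36.019.
Law of sines: SR = RT·sin T/sin S ≈ 13.323.
Area = ½·RT·TS·sin T ≈ 125.73.
Semiperimeter s = (25.64+36.019+13.323)/2 = 37.491.
Inradius = area/s = 125.73/37.491 ≈ 3.3536.

r ≈ 3.354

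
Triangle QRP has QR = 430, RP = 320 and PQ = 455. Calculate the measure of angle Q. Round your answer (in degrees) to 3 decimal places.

By the law of cosines, cos Q = (PQ² + QR² − RP²) / (2·PQ·QR) ≈ 0.73991, so ∠Q ≈ 42.28°.

∠Q ≈ 42.277°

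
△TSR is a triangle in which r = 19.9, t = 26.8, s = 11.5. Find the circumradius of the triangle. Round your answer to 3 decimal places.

14.729

By the law of cosines, cos T = (s² + r² − t²) / (2·s·r) ≈ -0.41508, so ∠T ≈ 114.52°.
Circumradius = t/(2 sin T) ≈ 14.729.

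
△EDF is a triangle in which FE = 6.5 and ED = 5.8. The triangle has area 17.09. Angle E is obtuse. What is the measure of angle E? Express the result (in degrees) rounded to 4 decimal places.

∠E ≈ 114.9561°

From area = ½·FE·ED·sin E, we get sin E = 2·area/(FE·ED) ≈ 0.90663.
Taking the obtuse solution, ∠E ≈ 114.96°.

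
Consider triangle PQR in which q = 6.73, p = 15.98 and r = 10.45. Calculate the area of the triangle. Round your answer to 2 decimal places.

area ≈ 24.51

Semiperimeter s = (15.98 + 6.73 + 10.45)/2 = 16.58.
Heron's formula: area = √(16.58·0.6·9.85·6.13) ≈ 24.508.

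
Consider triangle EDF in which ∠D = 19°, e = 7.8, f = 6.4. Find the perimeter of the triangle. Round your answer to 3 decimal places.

perimeter ≈ 16.920

By the law of cosines, d² = f² + e² − 2·f·e·cos D = 7.3994, so d ≈ 2.7202.
Semiperimeter s = (7.8+2.7202+6.4)/2 = 8.4601.
Perimeter = 7.8 + 2.7202 + 6.4 = 16.92.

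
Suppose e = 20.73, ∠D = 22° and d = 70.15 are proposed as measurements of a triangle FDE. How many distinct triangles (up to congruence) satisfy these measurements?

e·sin D = 20.73·sin(22°) ≈ 7.766.
Since d ≥ e, exactly one triangle exists.

1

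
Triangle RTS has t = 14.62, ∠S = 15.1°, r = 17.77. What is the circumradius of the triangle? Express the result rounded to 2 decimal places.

10.13

By the law of cosines, s² = r² + t² − 2·r·t·cos S = 27.863, so s ≈ 5.2785.
Area = ½·r·t·sin S ≈ 33.839.
Circumradius = s/(2 sin S) ≈ 10.131.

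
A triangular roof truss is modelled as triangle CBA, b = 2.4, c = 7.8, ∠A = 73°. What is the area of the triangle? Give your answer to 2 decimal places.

area ≈ 8.95

Area = ½·c·b·sin A ≈ 8.951.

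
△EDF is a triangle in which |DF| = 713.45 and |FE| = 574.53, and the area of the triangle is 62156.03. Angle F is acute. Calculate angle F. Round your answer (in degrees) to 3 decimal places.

17.654

From area = ½·|DF|·|FE|·sin F, we get sin F = 2·area/(|DF|·|FE|) ≈ 0.30328.
Taking the acute solution, ∠F ≈ 17.65°.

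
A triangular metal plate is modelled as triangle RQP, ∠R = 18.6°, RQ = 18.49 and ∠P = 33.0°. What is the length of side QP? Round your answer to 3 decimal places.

The third angle is ∠Q = 180° − ∠P − ∠R = 128.40°.
Law of sines: QP = RQ·sin R/sin P ≈ 10.828.

10.828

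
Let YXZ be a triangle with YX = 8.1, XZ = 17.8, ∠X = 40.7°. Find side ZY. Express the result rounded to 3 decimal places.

By the law of cosines, ZY² = YX² + XZ² − 2·YX·XZ·cos X = 163.83, so ZY ≈ 12.8.

12.800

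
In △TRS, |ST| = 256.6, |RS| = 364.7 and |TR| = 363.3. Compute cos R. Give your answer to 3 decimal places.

By the law of cosines, cos R = (|TR|² + |RS|² − |ST|²) / (2·|TR|·|RS|) ≈ 0.75153, so ∠R ≈ 41.28°.

cos R ≈ 0.752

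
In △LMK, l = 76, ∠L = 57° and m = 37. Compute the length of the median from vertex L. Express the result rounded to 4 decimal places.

Law of sines: sin M = m·sin L/l ≈ 0.40830.
Since l ≥ m, only the acute value applies: ∠M ≈ 24.10°.
Then ∠K = 180° − ∠L − ∠M ≈ 98.90°.
Law of sines gives k = l·sin K/sin L ≈ 89.528.
Median from L: ½√(2·m² + 2·k² − l²) ≈ 56.992.

56.9924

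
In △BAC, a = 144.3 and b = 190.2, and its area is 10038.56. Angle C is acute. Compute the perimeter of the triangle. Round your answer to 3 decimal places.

From area = ½·b·a·sin C, we get sin C = 2·area/(b·a) ≈ 0.73152.
Taking the acute solution, ∠C ≈ 0.821 rad.
Law of cosines then gives c ≈ 139.9.
Perimeter = 190.2 + 144.3 + 139.9 = 474.4.

perimeter ≈ 474.400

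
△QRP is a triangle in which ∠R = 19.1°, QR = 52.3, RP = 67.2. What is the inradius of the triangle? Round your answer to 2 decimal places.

7.98

By the law of cosines, PQ² = QR² + RP² − 2·QR·RP·cos R = 608.97, so PQ ≈ 24.677.
Area = ½·QR·RP·sin R ≈ 575.01.
Semiperimeter s = (67.2+24.677+52.3)/2 = 72.089.
Inradius = area/s = 575.01/72.089 ≈ 7.9765.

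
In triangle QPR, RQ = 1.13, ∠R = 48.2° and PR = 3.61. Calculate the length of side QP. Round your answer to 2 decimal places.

By the law of cosines, QP² = PR² + RQ² − 2·PR·RQ·cos R = 8.871, so QP ≈ 2.9784.

2.98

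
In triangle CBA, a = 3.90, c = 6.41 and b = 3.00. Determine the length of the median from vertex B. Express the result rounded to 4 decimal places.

5.0891

Median from B: ½√(2·a² + 2·c² − b²) ≈ 5.0891.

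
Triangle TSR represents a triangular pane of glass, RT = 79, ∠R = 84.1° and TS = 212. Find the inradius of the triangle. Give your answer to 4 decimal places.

Law of sines: sin S = RT·sin R/TS ≈ 0.37067.
Since TS ≥ RT, only the acute value applies: ∠S ≈ 21.76°.
Then ∠T = 180° − ∠R − ∠S ≈ 74.14°.
Law of sines gives SR = TS·sin T/sin R ≈ 205.02.
Area = ½·TS·RT·sin T ≈ 8055.3.
Semiperimeter s = (205.02+79+212)/2 = 248.01.
Inradius = area/s = 8055.3/248.01 ≈ 32.48.

r ≈ 32.4800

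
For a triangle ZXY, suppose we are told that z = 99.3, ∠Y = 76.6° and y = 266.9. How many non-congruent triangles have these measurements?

z·sin Y = 99.3·sin(76.6°) ≈ 96.6.
Since y ≥ z, exactly one triangle exists.

1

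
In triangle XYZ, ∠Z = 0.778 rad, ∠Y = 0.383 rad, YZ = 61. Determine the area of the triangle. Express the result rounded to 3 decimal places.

532.037

The third angle is ∠X = π − ∠Y − ∠Z = 1.981 rad.
Law of sines: ZX = YZ·sin Y/sin X ≈ 24.854.
Law of sines: XY = YZ·sin Z/sin X ≈ 46.678.
Area = ½·YZ·ZX·sin Z ≈ 532.04.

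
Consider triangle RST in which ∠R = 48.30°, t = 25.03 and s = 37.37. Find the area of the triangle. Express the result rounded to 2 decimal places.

area ≈ 349.19

Area = ½·s·t·sin R ≈ 349.19.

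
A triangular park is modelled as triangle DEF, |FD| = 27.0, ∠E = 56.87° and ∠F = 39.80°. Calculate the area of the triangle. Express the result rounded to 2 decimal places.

The third angle is ∠D = 180° − ∠E − ∠F = 83.33°.
Law of sines: |EF| = |FD|·sin D/sin E ≈ 32.023.
Law of sines: |DE| = |FD|·sin F/sin E ≈ 20.638.
Area = ½·|FD|·|EF|·sin F ≈ 276.73.

276.73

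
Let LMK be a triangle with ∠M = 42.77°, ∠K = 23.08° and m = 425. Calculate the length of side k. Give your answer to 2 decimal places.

The third angle is ∠L = 180° − ∠M − ∠K = 114.15°.
Law of sines: k = m·sin K/sin M ≈ 245.35.

245.35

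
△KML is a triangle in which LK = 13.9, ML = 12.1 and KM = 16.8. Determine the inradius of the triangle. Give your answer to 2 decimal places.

Semiperimeter s = (12.1 + 13.9 + 16.8)/2 = 21.4.
Heron's formula: area = √(21.4·9.3·7.5·4.6) ≈ 82.862.
Inradius = area/s = 82.862/21.4 ≈ 3.8721.

3.87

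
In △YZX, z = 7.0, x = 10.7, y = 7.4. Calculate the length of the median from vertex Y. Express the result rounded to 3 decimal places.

Median from Y: ½√(2·z² + 2·x² − y²) ≈ 8.2495.

m_Y ≈ 8.250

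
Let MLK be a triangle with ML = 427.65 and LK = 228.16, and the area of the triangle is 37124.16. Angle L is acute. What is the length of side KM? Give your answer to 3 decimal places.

329.136

From area = ½·ML·LK·sin L, we get sin L = 2·area/(ML·LK) ≈ 0.76095.
Taking the acute solution, ∠L ≈ 49.55°.
Law of cosines then gives KM ≈ 329.14.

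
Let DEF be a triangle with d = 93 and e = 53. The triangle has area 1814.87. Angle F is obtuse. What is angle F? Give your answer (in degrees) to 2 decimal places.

From area = ½·d·e·sin F, we get sin F = 2·area/(d·e) ≈ 0.73640.
Taking the obtuse solution, ∠F ≈ 132.57°.

∠F ≈ 132.57°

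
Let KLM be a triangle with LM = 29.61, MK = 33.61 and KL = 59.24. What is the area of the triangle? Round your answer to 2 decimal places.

area ≈ 326.21

Semiperimeter s = (29.61 + 33.61 + 59.24)/2 = 61.23.
Heron's formula: area = √(61.23·31.62·27.62·1.99) ≈ 326.21.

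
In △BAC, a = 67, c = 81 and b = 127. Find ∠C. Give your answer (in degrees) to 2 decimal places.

∠C ≈ 34.31°

By the law of cosines, cos C = (b² + a² − c²) / (2·b·a) ≈ 0.82601, so ∠C ≈ 34.31°.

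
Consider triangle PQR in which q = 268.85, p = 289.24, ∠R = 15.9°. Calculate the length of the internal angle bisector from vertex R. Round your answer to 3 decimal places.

t_R ≈ 275.994

By the law of cosines, r² = p² + q² − 2·p·q·cos R = 6365.9, so r ≈ 79.787.
The bisector from R has length 2·p·q·cos(∠R/2)/(p+q) ≈ 275.99.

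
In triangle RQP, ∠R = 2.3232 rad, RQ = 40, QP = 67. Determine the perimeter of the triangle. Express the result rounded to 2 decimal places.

Law of sines: sin P = RQ·sin R/QP ≈ 0.43585.
Since QP ≥ RQ, only the acute value applies: ∠P ≈ 0.4510 rad.
Then ∠Q = π − ∠R − ∠P ≈ 0.3674 rad.
Law of sines gives PR = QP·sin Q/sin R ≈ 32.965.
Semiperimeter s = (67+32.965+40)/2 = 69.983.
Perimeter = 67 + 32.965 + 40 = 139.97.

139.97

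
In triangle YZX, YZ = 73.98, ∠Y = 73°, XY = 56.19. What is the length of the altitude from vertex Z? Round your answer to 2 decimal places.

70.75

By the law of cosines, ZX² = XY² + YZ² − 2·XY·YZ·cos Y = 6199.6, so ZX ≈ 78.738.
Area = ½·XY·YZ·sin Y ≈ 1987.6.
The altitude from Z has length 2·area/XY ≈ 70.747.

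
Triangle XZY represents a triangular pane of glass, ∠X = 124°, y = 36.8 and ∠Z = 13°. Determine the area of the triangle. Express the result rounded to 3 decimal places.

The third angle is ∠Y = 180° − ∠X − ∠Z = 43.00°.
Law of sines: x = y·sin X/sin Y ≈ 44.734.
Law of sines: z = y·sin Z/sin Y ≈ 12.138.
Area = ½·y·x·sin Z ≈ 185.16.

185.159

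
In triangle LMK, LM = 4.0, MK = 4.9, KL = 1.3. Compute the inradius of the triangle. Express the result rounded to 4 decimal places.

Semiperimeter s = (4.9 + 1.3 + 4)/2 = 5.1.
Heron's formula: area = √(5.1·0.2·3.8·1.1) ≈ 2.0648.
Inradius = area/s = 2.0648/5.1 ≈ 0.40487.

0.4049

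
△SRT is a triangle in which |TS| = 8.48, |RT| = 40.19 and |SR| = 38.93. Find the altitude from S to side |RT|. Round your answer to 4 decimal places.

Semiperimeter s = (40.19 + 8.48 + 38.93)/2 = 43.8.
Heron's formula: area = √(43.8·3.61·35.32·4.87) ≈ 164.92.
The altitude from S has length 2·area/|RT| ≈ 8.2069.

8.2069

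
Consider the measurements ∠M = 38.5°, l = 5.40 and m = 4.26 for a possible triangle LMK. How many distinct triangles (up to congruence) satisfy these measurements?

l·sin M = 5.40·sin(38.5°) ≈ 3.362.
Since l sin M < m < l (3.362 < 4.26 < 5.40), two triangles exist.

2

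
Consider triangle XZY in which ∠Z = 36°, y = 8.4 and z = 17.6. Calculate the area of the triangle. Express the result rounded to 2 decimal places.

Law of sines: sin Y = y·sin Z/z ≈ 0.28053.
Since z ≥ y, only the acute value applies: ∠Y ≈ 16.29°.
Then ∠X = 180° − ∠Z − ∠Y ≈ 127.71°.
Law of sines gives x = z·sin X/sin Z ≈ 23.689.
Area = ½·z·y·sin X ≈ 58.481.

area ≈ 58.48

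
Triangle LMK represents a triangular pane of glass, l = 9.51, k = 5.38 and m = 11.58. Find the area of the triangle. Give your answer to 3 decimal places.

area ≈ 25.316

Semiperimeter s = (9.51 + 11.58 + 5.38)/2 = 13.235.
Heron's formula: area = √(13.235·3.725·1.655·7.855) ≈ 25.316.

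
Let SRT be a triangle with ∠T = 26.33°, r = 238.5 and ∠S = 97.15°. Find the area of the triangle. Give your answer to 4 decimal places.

The third angle is ∠R = 180° − ∠T − ∠S = 56.52°.
Law of sines: s = r·sin S/sin R ≈ 283.72.
Law of sines: t = r·sin T/sin R ≈ 126.83.
Area = ½·r·s·sin T ≈ 15007.

area ≈ 15006.6165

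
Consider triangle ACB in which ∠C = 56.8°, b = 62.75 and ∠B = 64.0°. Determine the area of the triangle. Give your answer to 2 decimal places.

1574.39

The third angle is ∠A = 180° − ∠C − ∠B = 59.20°.
Law of sines: a = b·sin A/sin B ≈ 59.969.
Law of sines: c = b·sin C/sin B ≈ 58.419.
Area = ½·b·a·sin C ≈ 1574.4.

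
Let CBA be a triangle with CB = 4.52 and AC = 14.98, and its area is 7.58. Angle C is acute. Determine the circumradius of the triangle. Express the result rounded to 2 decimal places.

23.72

From area = ½·AC·CB·sin C, we get sin C = 2·area/(AC·CB) ≈ 0.22390.
Taking the acute solution, ∠C ≈ 12.94°.
Law of cosines then gives BA ≈ 10.623.
Circumradius = BA/(2 sin C) ≈ 23.723.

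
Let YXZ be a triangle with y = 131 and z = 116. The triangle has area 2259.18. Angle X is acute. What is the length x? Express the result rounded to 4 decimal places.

From area = ½·z·y·sin X, we get sin X = 2·area/(z·y) ≈ 0.29734.
Taking the acute solution, ∠X ≈ 17.30°.
Law of cosines then gives x ≈ 39.995.

39.9946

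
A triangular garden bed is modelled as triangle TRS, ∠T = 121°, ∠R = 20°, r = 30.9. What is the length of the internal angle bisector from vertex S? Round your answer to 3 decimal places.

t_S ≈ 41.640

The third angle is ∠S = 180° − ∠T − ∠R = 39.00°.
Law of sines: t = r·sin T/sin R ≈ 77.441.
Law of sines: s = r·sin S/sin R ≈ 56.856.
The bisector from S has length 2·t·r·cos(∠S/2)/(t+r) ≈ 41.64.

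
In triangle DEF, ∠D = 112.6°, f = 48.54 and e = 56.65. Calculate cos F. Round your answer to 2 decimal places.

By the law of cosines, d² = e² + f² − 2·e·f·cos D = 7678.8, so d ≈ 87.629.
Law of cosines again: cos F = (d² + e² − f²)/(2·d·e) ≈ 0.85935, so ∠F ≈ 30.76°.

cos F ≈ 0.86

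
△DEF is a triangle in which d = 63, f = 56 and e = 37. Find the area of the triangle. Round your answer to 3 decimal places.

Semiperimeter s = (63 + 37 + 56)/2 = 78.
Heron's formula: area = √(78·15·41·22) ≈ 1027.3.

area ≈ 1027.297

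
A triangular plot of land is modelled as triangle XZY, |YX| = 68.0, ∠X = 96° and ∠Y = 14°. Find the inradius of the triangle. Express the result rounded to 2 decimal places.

7.52

The third angle is ∠Z = 180° − ∠Y − ∠X = 70.00°.
Law of sines: |ZY| = |YX|·sin X/sin Z ≈ 71.968.
Law of sines: |XZ| = |YX|·sin Y/sin Z ≈ 17.506.
Area = ½·|YX|·|ZY|·sin Y ≈ 591.96.
Semiperimeter s = (71.968+68+17.506)/2 = 78.737.
Inradius = area/s = 591.96/78.737 ≈ 7.5182.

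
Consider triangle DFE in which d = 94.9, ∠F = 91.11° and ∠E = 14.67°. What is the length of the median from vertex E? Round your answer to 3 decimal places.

The third angle is ∠D = 180° − ∠F − ∠E = 74.22°.
Law of sines: f = d·sin F/sin D ≈ 98.598.
Law of sines: e = d·sin E/sin D ≈ 24.975.
Median from E: ½√(2·d² + 2·f² − e²) ≈ 95.958.

m_E ≈ 95.958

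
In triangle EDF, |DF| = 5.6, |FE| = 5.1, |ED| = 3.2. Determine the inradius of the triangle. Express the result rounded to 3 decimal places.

Semiperimeter s = (5.6 + 5.1 + 3.2)/2 = 6.95.
Heron's formula: area = √(6.95·1.35·1.85·3.75) ≈ 8.0679.
Inradius = area/s = 8.0679/6.95 ≈ 1.1608.

1.161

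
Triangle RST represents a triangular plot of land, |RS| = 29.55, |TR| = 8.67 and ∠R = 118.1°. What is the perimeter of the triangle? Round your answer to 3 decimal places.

72.712

By the law of cosines, |ST|² = |TR|² + |RS|² − 2·|TR|·|RS|·cos R = 1189.7, so |ST| ≈ 34.492.
Semiperimeter s = (34.492+8.67+29.55)/2 = 36.356.
Perimeter = 34.492 + 8.67 + 29.55 = 72.712.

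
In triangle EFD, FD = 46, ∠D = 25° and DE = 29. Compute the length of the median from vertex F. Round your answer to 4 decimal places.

By the law of cosines, EF² = FD² + DE² − 2·FD·DE·cos D = 538.97, so EF ≈ 23.216.
Median from F: ½√(2·EF² + 2·FD² − DE²) ≈ 33.425.

33.4251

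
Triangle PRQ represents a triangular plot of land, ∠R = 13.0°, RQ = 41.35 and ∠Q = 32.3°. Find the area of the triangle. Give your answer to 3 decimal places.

The third angle is ∠P = 180° − ∠R − ∠Q = 134.70°.
Law of sines: QP = RQ·sin R/sin P ≈ 13.086.
Law of sines: PR = RQ·sin Q/sin P ≈ 31.085.
Area = ½·RQ·QP·sin Q ≈ 144.57.

area ≈ 144.574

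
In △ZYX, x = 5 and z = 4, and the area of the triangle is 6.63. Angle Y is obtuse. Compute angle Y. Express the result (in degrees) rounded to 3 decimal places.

From area = ½·x·z·sin Y, we get sin Y = 2·area/(x·z) ≈ 0.66300.
Taking the obtuse solution, ∠Y ≈ 138.47°.

138.471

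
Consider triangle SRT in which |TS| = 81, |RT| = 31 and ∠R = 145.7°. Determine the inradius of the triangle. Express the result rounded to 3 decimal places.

Law of sines: sin S = |RT|·sin R/|TS| ≈ 0.21567.
Since |TS| ≥ |RT|, only the acute value applies: ∠S ≈ 12.45°.
Then ∠T = 180° − ∠R − ∠S ≈ 21.85°.
Law of sines gives |SR| = |TS|·sin T/sin R ≈ 53.485.
Area = ½·|TS|·|RT|·sin T ≈ 467.17.
Semiperimeter s = (31+81+53.485)/2 = 82.742.
Inradius = area/s = 467.17/82.742 ≈ 5.6461.

r ≈ 5.646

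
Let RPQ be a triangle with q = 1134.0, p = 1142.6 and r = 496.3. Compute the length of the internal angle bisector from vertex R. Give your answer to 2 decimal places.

By the law of cosines, cos R = (p² + q² − r²) / (2·p·q) ≈ 0.90498, so ∠R ≈ 25.18°.
The bisector from R has length 2·p·q·cos(∠R/2)/(p+q) ≈ 1110.9.

t_R ≈ 1110.91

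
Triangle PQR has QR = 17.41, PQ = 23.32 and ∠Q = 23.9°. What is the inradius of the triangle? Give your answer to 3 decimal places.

3.228

By the law of cosines, RP² = PQ² + QR² − 2·PQ·QR·cos Q = 104.55, so RP ≈ 10.225.
Area = ½·PQ·QR·sin Q ≈ 82.244.
Semiperimeter s = (17.41+10.225+23.32)/2 = 25.478.
Inradius = area/s = 82.244/25.478 ≈ 3.2281.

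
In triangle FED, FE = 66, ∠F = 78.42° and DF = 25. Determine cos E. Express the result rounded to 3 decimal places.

By the law of cosines, ED² = DF² + FE² − 2·DF·FE·cos F = 4318.6, so ED ≈ 65.716.
Law of cosines again: cos E = (FE² + ED² − DF²)/(2·FE·ED) ≈ 0.92796, so ∠E ≈ 21.88°.

cos E ≈ 0.928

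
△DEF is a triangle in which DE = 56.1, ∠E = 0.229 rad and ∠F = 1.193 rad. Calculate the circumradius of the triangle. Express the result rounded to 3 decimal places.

The third angle is ∠D = π − ∠E − ∠F = 1.720 rad.
Law of sines: EF = DE·sin D/sin F ≈ 59.689.
Law of sines: FD = DE·sin E/sin F ≈ 13.701.
Circumradius = DE/(2 sin F) ≈ 30.178.

R ≈ 30.178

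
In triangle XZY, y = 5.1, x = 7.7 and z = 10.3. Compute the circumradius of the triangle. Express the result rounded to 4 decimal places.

5.3405

By the law of cosines, cos X = (z² + y² − x²) / (2·z·y) ≈ 0.69303, so ∠X ≈ 46.13°.
Circumradius = x/(2 sin X) ≈ 5.3405.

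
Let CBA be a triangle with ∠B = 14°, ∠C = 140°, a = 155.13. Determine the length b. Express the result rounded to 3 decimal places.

85.611

The third angle is ∠A = 180° − ∠C − ∠B = 26.00°.
Law of sines: b = a·sin B/sin A ≈ 85.611.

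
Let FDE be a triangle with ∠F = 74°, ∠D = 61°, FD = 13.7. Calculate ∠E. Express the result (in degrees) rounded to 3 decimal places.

The third angle is ∠E = 180° − ∠F − ∠D = 45.00°.

45.000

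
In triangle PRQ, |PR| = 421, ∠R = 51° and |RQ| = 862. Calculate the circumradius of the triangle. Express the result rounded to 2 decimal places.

438.03

By the law of cosines, |QP|² = |PR|² + |RQ|² − 2·|PR|·|RQ|·cos R = 4.6352e+05, so |QP| ≈ 680.82.
Area = ½·|PR|·|RQ|·sin R ≈ 1.4101e+05.
Circumradius = |QP|/(2 sin R) ≈ 438.03.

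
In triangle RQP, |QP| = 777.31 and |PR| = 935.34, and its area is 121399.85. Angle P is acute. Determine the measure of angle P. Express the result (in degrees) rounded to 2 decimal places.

∠P ≈ 19.51°

From area = ½·|QP|·|PR|·sin P, we get sin P = 2·area/(|QP|·|PR|) ≈ 0.33395.
Taking the acute solution, ∠P ≈ 19.51°.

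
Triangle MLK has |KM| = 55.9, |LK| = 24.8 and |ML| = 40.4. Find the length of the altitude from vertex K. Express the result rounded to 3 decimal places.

h_K ≈ 22.295

Semiperimeter s = (24.8 + 55.9 + 40.4)/2 = 60.55.
Heron's formula: area = √(60.55·35.75·4.65·20.15) ≈ 450.36.
The altitude from K has length 2·area/|ML| ≈ 22.295.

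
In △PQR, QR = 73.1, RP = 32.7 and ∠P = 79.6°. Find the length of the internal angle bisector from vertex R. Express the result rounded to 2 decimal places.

36.02

Law of sines: sin Q = RP·sin P/QR ≈ 0.43998.
Since QR ≥ RP, only the acute value applies: ∠Q ≈ 26.10°.
Then ∠R = 180° − ∠P − ∠Q ≈ 74.30°.
Law of sines gives PQ = QR·sin R/sin P ≈ 71.547.
The bisector from R has length 2·QR·RP·cos(∠R/2)/(QR+RP) ≈ 36.017.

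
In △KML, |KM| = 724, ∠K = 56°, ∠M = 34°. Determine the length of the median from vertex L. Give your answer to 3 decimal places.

362.000

The third angle is ∠L = 180° − ∠K − ∠M = 90.00°.
Law of sines: |ML| = |KM|·sin K/sin L ≈ 600.22.
Law of sines: |LK| = |KM|·sin M/sin L ≈ 404.86.
Median from L: ½√(2·|ML|² + 2·|LK|² − |KM|²) ≈ 362.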